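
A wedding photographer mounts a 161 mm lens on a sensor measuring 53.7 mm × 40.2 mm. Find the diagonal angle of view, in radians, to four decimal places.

Sensor diagonal = √(53.7² + 40.2²) = √4499.7300 ≈ 67.0800 mm.
Angle of view α = 2·arctan(d/2f) with d = 67.0800 mm and f = 161 mm.
d/2f = 0.20832; arctan(0.20832) ≈ 0.2054 rad, so α ≈ 0.4108 rad.

0.4108 rad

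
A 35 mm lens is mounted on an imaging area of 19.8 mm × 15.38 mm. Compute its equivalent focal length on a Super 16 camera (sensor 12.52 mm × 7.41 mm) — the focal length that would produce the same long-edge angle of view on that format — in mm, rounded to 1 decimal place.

Equal angle of view means equal width/f ratio, so f₂ = f₁ · (width₂/width₁) = 35 × 12.52/19.8.
f₂ = 35 × 0.63232 ≈ 22.131 mm.

22.1 mm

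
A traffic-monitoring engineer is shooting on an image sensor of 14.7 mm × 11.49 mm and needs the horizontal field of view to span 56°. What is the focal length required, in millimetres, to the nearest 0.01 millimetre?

From α = 2·arctan(w/2f) we get f = w / (2·tan(α/2)).
With w = 14.7 mm and α/2 = 28°, tan(α/2) ≈ 0.53171, so f ≈ 14.7 / 1.06342 ≈ 13.8233 mm.

13.82 mm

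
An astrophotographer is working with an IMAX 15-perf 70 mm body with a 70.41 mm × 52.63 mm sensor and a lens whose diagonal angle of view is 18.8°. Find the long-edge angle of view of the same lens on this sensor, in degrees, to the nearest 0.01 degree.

Sensor diagonal = √(70.41² + 52.63²) = √7727.4850 ≈ 87.9061 mm.
From the diagonal AOV: f = 87.9061 / (2·tan(9.4°)) = 87.9061 / 0.33110 ≈ 265.4989 mm.
Long-edge AOV = 2·arctan(70.41 / (2 × 265.4989)) = 2·arctan(0.13260) ≈ 15.1066°.

15.11°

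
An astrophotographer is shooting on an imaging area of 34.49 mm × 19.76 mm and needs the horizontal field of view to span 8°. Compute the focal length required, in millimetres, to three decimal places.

From α = 2·arctan(w/2f) we get f = w / (2·tan(α/2)).
With w = 34.49 mm and α/2 = 4°, tan(α/2) ≈ 0.06993, so f ≈ 34.49 / 0.13985 ≈ 246.6150 mm.

246.615 mm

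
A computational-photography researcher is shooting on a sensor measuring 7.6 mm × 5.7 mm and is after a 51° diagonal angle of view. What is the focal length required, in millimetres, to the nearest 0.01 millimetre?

9.96 mm

Sensor diagonal = √(7.6² + 5.7²) = √90.2500 ≈ 9.5000 mm.
From α = 2·arctan(d/2f) we get f = d / (2·tan(α/2)).
With d = 9.5000 mm and α/2 = 25.5°, tan(α/2) ≈ 0.47698, so f ≈ 9.5000 / 0.95395 ≈ 9.9586 mm.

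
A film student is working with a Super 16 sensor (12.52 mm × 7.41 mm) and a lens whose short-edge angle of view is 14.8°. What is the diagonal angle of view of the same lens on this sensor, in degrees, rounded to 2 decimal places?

From the short-edge AOV: f = 7.41 / (2·tan(7.4°)) = 7.41 / 0.25975 ≈ 28.5269 mm.
Sensor diagonal = √(12.52² + 7.41²) = √211.6585 ≈ 14.5485 mm.
Diagonal AOV = 2·arctan(14.5485 / (2 × 28.5269)) = 2·arctan(0.25500) ≈ 28.6106°.

28.61°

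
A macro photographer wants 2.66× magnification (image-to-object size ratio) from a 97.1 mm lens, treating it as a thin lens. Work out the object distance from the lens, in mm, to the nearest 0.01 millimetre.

With m = dᵢ/dₒ and 1/f = 1/dₒ + 1/dᵢ, substituting dᵢ = m·dₒ gives 1/f = (1 + 1/m)/dₒ, hence dₒ = f·(1 + 1/m).
dₒ = 97.1 × (1 + 1/2.66) = 97.1 × 1.37594 ≈ 133.604 mm.

133.60 mm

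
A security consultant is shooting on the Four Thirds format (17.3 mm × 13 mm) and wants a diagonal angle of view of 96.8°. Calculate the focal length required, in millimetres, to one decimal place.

9.6 mm

Sensor diagonal = √(17.3² + 13²) = √468.2900 ≈ 21.6400 mm.
From α = 2·arctan(d/2f) we get f = d / (2·tan(α/2)).
With d = 21.6400 mm and α/2 = 48.4°, tan(α/2) ≈ 1.12633, so f ≈ 21.6400 / 2.25265 ≈ 9.6064 mm.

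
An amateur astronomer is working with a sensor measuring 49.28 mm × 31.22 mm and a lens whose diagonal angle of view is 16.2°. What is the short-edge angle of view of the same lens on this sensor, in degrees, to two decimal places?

8.71°

Sensor diagonal = √(49.28² + 31.22²) = √3403.2068 ≈ 58.3370 mm.
From the diagonal AOV: f = 58.3370 / (2·tan(8.1°)) = 58.3370 / 0.28464 ≈ 204.9486 mm.
Short-edge AOV = 2·arctan(31.22 / (2 × 204.9486)) = 2·arctan(0.07617) ≈ 8.7111°.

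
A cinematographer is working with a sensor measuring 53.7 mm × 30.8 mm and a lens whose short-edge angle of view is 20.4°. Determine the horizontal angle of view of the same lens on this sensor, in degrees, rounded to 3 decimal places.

From the short-edge AOV: f = 30.8 / (2·tan(10.2°)) = 30.8 / 0.35986 ≈ 85.5896 mm.
Horizontal AOV = 2·arctan(53.7 / (2 × 85.5896)) = 2·arctan(0.31371) ≈ 34.8339°.

34.834°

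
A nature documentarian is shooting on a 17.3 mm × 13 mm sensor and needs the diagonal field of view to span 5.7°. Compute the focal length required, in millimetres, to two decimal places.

Sensor diagonal = √(17.3² + 13²) = √468.2900 ≈ 21.6400 mm.
From α = 2·arctan(d/2f) we get f = d / (2·tan(α/2)).
With d = 21.6400 mm and α/2 = 2.85°, tan(α/2) ≈ 0.04978, so f ≈ 21.6400 / 0.09957 ≈ 217.3436 mm.

217.34 mm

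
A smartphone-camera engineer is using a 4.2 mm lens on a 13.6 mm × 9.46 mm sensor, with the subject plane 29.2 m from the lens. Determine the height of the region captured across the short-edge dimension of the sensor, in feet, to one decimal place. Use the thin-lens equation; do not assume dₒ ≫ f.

215.7 ft

dₒ: 29.2 m = 29200 mm.
Similar triangles through the lens centre give W/dₒ = h/dᵢ; with 1/f = 1/dₒ + 1/dᵢ this gives W = h·(dₒ − f)/f.
W = 9.46 mm × (29200 − 4.2) / 4.2 = 9.46 × 6951.3810 ≈ 65760.064 mm = 65760.064/304.8 ft = 215.748 ft.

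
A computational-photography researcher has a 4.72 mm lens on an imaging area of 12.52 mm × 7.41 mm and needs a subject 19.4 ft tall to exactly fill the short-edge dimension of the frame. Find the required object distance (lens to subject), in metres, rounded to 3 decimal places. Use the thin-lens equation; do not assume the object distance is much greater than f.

3.771 m

W: 19.4 ft × 304.8 mm/ft = 5913.12 mm.
Magnification m = h/W = dᵢ/dₒ; combined with 1/f = 1/dₒ + 1/dᵢ this gives dₒ = f·(1 + W/h).
dₒ = 4.72 mm × (1 + 5913.12/7.41) = 4.72 × 798.9919 ≈ 3771.242 mm = 3.77124 m.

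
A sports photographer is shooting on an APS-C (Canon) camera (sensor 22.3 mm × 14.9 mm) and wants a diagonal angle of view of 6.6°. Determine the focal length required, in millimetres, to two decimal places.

Sensor diagonal = √(22.3² + 14.9²) = √719.3000 ≈ 26.8198 mm.
From α = 2·arctan(d/2f) we get f = d / (2·tan(α/2)).
With d = 26.8198 mm and α/2 = 3.3°, tan(α/2) ≈ 0.05766, so f ≈ 26.8198 / 0.11532 ≈ 232.5697 mm.

232.57 mm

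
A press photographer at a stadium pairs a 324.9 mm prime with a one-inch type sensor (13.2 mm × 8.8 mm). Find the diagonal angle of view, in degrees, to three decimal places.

2.797°

Sensor diagonal = √(13.2² + 8.8²) = √251.6800 ≈ 15.8644 mm.
Angle of view α = 2·arctan(d/2f) with d = 15.8644 mm and f = 324.9 mm.
d/2f = 0.02441; arctan(0.02441) ≈ 1.3986°, so α ≈ 2.7971°.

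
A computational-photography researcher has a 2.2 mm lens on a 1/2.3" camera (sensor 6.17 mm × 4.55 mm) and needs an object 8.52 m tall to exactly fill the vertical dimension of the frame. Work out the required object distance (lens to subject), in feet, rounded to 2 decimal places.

13.52 ft

W: 8.52 m = 8520 mm.
Magnification m = h/W = dᵢ/dₒ; combined with 1/f = 1/dₒ + 1/dᵢ this gives dₒ = f·(1 + W/h).
dₒ = 2.2 mm × (1 + 8520/4.55) = 2.2 × 1873.5275 ≈ 4121.760 mm = 4121.760/304.8 ft = 13.5228 ft.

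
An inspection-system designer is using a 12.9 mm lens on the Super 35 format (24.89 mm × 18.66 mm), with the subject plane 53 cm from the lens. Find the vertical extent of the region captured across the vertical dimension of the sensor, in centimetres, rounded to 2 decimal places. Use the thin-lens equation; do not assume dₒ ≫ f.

dₒ: 53 cm = 530 mm.
Similar triangles through the lens centre give W/dₒ = h/dᵢ; with 1/f = 1/dₒ + 1/dᵢ this gives W = h·(dₒ − f)/f.
W = 18.66 mm × (530 − 12.9) / 12.9 = 18.66 × 40.0853 ≈ 747.991 mm = 74.7991 cm.

74.80 cm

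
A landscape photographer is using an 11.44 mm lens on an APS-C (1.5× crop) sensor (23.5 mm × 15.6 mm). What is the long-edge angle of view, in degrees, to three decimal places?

91.532°

Angle of view α = 2·arctan(w/2f) with w = 23.5 mm and f = 11.44 mm.
w/2f = 1.02710; arctan(1.02710) ≈ 45.7659°, so α ≈ 91.5317°.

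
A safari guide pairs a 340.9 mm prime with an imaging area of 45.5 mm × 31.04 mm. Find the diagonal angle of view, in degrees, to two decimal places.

Sensor diagonal = √(45.5² + 31.04²) = √3033.7316 ≈ 55.0793 mm.
Angle of view α = 2·arctan(d/2f) with d = 55.0793 mm and f = 340.9 mm.
d/2f = 0.08079; arctan(0.08079) ≈ 4.6186°, so α ≈ 9.2372°.

9.24°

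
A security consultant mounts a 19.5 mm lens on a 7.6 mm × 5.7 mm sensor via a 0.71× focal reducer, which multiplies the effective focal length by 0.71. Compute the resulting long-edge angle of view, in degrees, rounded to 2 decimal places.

Effective focal length f = 19.5 × 0.71 = 13.845 mm.
α = 2·arctan(7.6 / (2 × 13.845)) = 2·arctan(0.27447) ≈ 30.6957°.

30.70°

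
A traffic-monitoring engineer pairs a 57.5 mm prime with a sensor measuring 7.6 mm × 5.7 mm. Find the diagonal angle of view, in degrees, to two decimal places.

Sensor diagonal = √(7.6² + 5.7²) = √90.2500 ≈ 9.5000 mm.
Angle of view α = 2·arctan(d/2f) with d = 9.5000 mm and f = 57.5 mm.
d/2f = 0.08261; arctan(0.08261) ≈ 4.7224°, so α ≈ 9.4448°.

9.44°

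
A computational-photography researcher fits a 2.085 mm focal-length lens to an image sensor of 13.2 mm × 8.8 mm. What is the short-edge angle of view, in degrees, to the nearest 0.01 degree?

129.29°

Angle of view α = 2·arctan(h/2f) with h = 8.8 mm and f = 2.085 mm.
h/2f = 2.11031; arctan(2.11031) ≈ 64.6454°, so α ≈ 129.2909°.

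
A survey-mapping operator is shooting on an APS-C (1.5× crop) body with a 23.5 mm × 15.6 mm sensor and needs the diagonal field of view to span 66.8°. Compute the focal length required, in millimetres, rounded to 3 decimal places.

Sensor diagonal = √(23.5² + 15.6²) = √795.6100 ≈ 28.2066 mm.
From α = 2·arctan(d/2f) we get f = d / (2·tan(α/2)).
With d = 28.2066 mm and α/2 = 33.4°, tan(α/2) ≈ 0.65938, so f ≈ 28.2066 / 1.31876 ≈ 21.3887 mm.

21.389 mm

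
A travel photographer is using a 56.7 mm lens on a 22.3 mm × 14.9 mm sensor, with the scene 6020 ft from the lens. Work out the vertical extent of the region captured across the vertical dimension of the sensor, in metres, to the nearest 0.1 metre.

482.2 m

dₒ: 6020 ft × 304.8 mm/ft = 1834895.94 mm.
Similar triangles through the lens centre give W/dₒ = h/dᵢ; with 1/f = 1/dₒ + 1/dᵢ this gives W = h·(dₒ − f)/f.
W = 14.9 mm × (1.8349e+06 − 56.7) / 56.7 = 14.9 × 32360.4804 ≈ 482171.159 mm = 482.171 m.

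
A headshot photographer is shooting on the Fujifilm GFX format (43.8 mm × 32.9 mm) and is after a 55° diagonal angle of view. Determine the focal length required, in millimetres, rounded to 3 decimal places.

52.616 mm

Sensor diagonal = √(43.8² + 32.9²) = √3000.8500 ≈ 54.7800 mm.
From α = 2·arctan(d/2f) we get f = d / (2·tan(α/2)).
With d = 54.7800 mm and α/2 = 27.5°, tan(α/2) ≈ 0.52057, so f ≈ 54.7800 / 1.04113 ≈ 52.6157 mm.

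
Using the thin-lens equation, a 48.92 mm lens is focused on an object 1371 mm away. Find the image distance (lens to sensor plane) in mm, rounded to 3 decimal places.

1/dᵢ = 1/f − 1/dₒ = 1/48.92 − 1/1371 = 0.0197121 mm⁻¹.
dᵢ = 1/0.0197121 ≈ 50.7302 mm.

50.730 mm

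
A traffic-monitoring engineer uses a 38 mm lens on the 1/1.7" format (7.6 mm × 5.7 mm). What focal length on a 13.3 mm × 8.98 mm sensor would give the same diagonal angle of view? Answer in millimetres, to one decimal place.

Sensor diagonal = √(7.6² + 5.7²) = √90.2500 ≈ 9.5000 mm.
Sensor diagonal = √(13.3² + 8.98²) = √257.5304 ≈ 16.0478 mm.
Equal angle of view means equal diagonal/f ratio, so f₂ = f₁ · (diagonal₂/diagonal₁) = 38 × 16.0478/9.5000.
f₂ = 38 × 1.68924 ≈ 64.191 mm.

64.2 mm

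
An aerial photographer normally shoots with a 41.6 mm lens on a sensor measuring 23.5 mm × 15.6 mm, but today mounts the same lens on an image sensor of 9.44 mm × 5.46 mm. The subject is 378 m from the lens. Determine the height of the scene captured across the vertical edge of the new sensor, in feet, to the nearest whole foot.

The focal length stays 41.6 mm; the relevant sensor dimension is now h = 5.46 mm. Object distance dₒ = 378 m = 378000 mm.
Thin-lens field height W = h·(dₒ − f)/f = 5.46 × (378000 − 41.6)/41.6 ≈ 49607.040 mm = 49607.040/304.8 ft = 162.753 ft.

163 ft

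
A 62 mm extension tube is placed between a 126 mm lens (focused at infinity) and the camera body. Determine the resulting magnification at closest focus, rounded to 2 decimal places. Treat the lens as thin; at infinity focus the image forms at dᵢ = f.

The tube moves the image plane from f to f + e, so dᵢ = 126 + 62 = 188 mm. Focus is achieved when 1/f = 1/dₒ + 1/dᵢ, giving dₒ = 1/(1/f − 1/(f+e)).
Magnification m = dᵢ/dₒ = (f+e)·(1/f − 1/(f+e)) = e/f = 62/126 ≈ 0.4921.

0.49×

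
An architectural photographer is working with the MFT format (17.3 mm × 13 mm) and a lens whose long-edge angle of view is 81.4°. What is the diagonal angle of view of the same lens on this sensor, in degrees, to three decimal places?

94.189°

From the long-edge AOV: f = 17.3 / (2·tan(40.7°)) = 17.3 / 1.72027 ≈ 10.0566 mm.
Sensor diagonal = √(17.3² + 13²) = √468.2900 ≈ 21.6400 mm.
Diagonal AOV = 2·arctan(21.6400 / (2 × 10.0566)) = 2·arctan(1.07592) ≈ 94.1887°.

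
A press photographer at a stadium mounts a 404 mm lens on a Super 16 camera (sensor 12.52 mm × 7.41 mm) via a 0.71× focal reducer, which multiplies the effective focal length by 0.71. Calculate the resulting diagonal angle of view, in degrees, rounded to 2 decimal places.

Effective focal length f = 404 × 0.71 = 286.84 mm.
Sensor diagonal = √(12.52² + 7.41²) = √211.6585 ≈ 14.5485 mm.
α = 2·arctan(14.548 / (2 × 286.84)) = 2·arctan(0.02536) ≈ 2.9054°.

2.91°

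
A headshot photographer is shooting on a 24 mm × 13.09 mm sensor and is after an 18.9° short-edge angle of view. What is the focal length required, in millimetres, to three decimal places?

From α = 2·arctan(h/2f) we get f = h / (2·tan(α/2)).
With h = 13.09 mm and α/2 = 9.45°, tan(α/2) ≈ 0.16645, so f ≈ 13.09 / 0.33289 ≈ 39.3221 mm.

39.322 mm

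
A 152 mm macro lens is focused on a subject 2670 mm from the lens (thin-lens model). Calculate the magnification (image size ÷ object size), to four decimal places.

Thin lens: 1/f = 1/dₒ + 1/dᵢ → 1/dᵢ = 1/152 − 1/2670 = 0.0062044 mm⁻¹, so dᵢ ≈ 161.1755 mm.
Magnification m = dᵢ/dₒ = 161.1755/2670 ≈ 0.06037.

0.0604×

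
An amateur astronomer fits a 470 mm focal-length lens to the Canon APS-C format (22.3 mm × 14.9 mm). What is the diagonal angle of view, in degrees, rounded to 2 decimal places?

3.27°

Sensor diagonal = √(22.3² + 14.9²) = √719.3000 ≈ 26.8198 mm.
Angle of view α = 2·arctan(d/2f) with d = 26.8198 mm and f = 470 mm.
d/2f = 0.02853; arctan(0.02853) ≈ 1.6343°, so α ≈ 3.2686°.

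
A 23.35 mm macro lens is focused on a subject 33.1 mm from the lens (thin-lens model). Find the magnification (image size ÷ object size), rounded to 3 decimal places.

Thin lens: 1/f = 1/dₒ + 1/dᵢ → 1/dᵢ = 1/23.35 − 1/33.1 = 0.0126151 mm⁻¹, so dᵢ ≈ 79.2703 mm.
Magnification m = dᵢ/dₒ = 79.2703/33.1 ≈ 2.39487.

2.395×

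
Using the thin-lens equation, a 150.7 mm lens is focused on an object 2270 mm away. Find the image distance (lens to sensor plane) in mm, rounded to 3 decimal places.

161.416 mm

1/dᵢ = 1/f − 1/dₒ = 1/150.7 − 1/2270 = 0.0061952 mm⁻¹.
dᵢ = 1/0.0061952 ≈ 161.4160 mm.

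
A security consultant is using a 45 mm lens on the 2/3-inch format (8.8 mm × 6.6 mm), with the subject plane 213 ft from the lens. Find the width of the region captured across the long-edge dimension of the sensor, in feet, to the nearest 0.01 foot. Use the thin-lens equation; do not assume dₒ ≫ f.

41.62 ft

dₒ: 213 ft × 304.8 mm/ft = 64922.40 mm.
Similar triangles through the lens centre give W/dₒ = w/dᵢ; with 1/f = 1/dₒ + 1/dᵢ this gives W = w·(dₒ − f)/f.
W = 8.8 mm × (64922.4 − 45) / 45 = 8.8 × 1441.7200 ≈ 12687.136 mm = 12687.136/304.8 ft = 41.6245 ft.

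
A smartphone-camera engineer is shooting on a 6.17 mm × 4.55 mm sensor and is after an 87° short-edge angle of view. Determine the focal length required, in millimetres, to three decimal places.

2.397 mm

From α = 2·arctan(h/2f) we get f = h / (2·tan(α/2)).
With h = 4.55 mm and α/2 = 43.5°, tan(α/2) ≈ 0.94896, so f ≈ 4.55 / 1.89793 ≈ 2.3973 mm.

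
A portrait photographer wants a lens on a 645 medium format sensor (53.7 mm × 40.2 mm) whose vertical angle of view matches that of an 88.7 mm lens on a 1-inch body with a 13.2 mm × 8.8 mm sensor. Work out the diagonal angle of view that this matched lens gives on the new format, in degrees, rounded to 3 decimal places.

9.464°

Equal vertical AOV ⇒ f₂ = f₁ · 40.2/8.8 = 88.7 × 4.56818 ≈ 405.1977 mm.
Sensor diagonal = √(53.7² + 40.2²) = √4499.7300 ≈ 67.0800 mm.
Diagonal AOV on the new format = 2·arctan(67.0800 / (2 × 405.1977)) = 2·arctan(0.08277) ≈ 9.4637°.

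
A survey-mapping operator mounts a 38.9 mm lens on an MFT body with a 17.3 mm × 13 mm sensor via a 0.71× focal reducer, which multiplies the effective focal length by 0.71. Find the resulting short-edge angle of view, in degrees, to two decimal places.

26.49°

Effective focal length f = 38.9 × 0.71 = 27.619 mm.
α = 2·arctan(13 / (2 × 27.619)) = 2·arctan(0.23535) ≈ 26.4866°.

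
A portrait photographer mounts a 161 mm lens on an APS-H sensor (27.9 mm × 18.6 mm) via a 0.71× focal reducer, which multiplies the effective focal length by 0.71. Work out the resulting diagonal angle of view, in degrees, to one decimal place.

16.7°

Effective focal length f = 161 × 0.71 = 114.31 mm.
Sensor diagonal = √(27.9² + 18.6²) = √1124.3700 ≈ 33.5316 mm.
α = 2·arctan(33.532 / (2 × 114.31)) = 2·arctan(0.14667) ≈ 16.6881°.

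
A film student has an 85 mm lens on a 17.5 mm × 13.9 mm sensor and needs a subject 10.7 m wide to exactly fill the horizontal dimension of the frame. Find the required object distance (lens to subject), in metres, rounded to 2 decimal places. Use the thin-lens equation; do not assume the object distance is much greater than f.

W: 10.7 m = 10700 mm.
Magnification m = w/W = dᵢ/dₒ; combined with 1/f = 1/dₒ + 1/dᵢ this gives dₒ = f·(1 + W/w).
dₒ = 85 mm × (1 + 10700/17.5) = 85 × 612.4286 ≈ 52056.429 mm = 52.0564 m.

52.06 m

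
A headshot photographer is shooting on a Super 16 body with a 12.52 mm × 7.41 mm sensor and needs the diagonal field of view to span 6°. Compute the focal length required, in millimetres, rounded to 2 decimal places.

138.80 mm

Sensor diagonal = √(12.52² + 7.41²) = √211.6585 ≈ 14.5485 mm.
From α = 2·arctan(d/2f) we get f = d / (2·tan(α/2)).
With d = 14.5485 mm and α/2 = 3°, tan(α/2) ≈ 0.05241, so f ≈ 14.5485 / 0.10482 ≈ 138.8008 mm.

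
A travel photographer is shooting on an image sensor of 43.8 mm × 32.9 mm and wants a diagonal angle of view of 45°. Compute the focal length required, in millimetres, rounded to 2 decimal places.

Sensor diagonal = √(43.8² + 32.9²) = √3000.8500 ≈ 54.7800 mm.
From α = 2·arctan(d/2f) we get f = d / (2·tan(α/2)).
With d = 54.7800 mm and α/2 = 22.5°, tan(α/2) ≈ 0.41421, so f ≈ 54.7800 / 0.82843 ≈ 66.1253 mm.

66.13 mm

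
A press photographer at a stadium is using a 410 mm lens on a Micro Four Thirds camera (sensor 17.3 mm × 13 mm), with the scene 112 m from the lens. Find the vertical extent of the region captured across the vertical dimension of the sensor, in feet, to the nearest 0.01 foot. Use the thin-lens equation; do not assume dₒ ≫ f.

11.61 ft

dₒ: 112 m = 112000 mm.
Similar triangles through the lens centre give W/dₒ = h/dᵢ; with 1/f = 1/dₒ + 1/dᵢ this gives W = h·(dₒ − f)/f.
W = 13 mm × (112000 − 410) / 410 = 13 × 272.1707 ≈ 3538.220 mm = 3538.220/304.8 ft = 11.6083 ft.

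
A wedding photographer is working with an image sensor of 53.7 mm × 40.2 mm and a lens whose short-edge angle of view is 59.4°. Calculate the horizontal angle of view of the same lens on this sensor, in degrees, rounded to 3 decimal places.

74.610°

From the short-edge AOV: f = 40.2 / (2·tan(29.7°)) = 40.2 / 1.14078 ≈ 35.2391 mm.
Horizontal AOV = 2·arctan(53.7 / (2 × 35.2391)) = 2·arctan(0.76194) ≈ 74.6104°.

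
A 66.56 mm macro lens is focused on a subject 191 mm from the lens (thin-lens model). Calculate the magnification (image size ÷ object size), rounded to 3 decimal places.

0.535×

Thin lens: 1/f = 1/dₒ + 1/dᵢ → 1/dᵢ = 1/66.56 − 1/191 = 0.0097884 mm⁻¹, so dᵢ ≈ 102.1614 mm.
Magnification m = dᵢ/dₒ = 102.1614/191 ≈ 0.53488.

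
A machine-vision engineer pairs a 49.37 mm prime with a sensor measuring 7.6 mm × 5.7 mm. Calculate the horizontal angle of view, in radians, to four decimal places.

Angle of view α = 2·arctan(w/2f) with w = 7.6 mm and f = 49.37 mm.
w/2f = 0.07697; arctan(0.07697) ≈ 0.0768 rad, so α ≈ 0.1536 rad.

0.1536 rad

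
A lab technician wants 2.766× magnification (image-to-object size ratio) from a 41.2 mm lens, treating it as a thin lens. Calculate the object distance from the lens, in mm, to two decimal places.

56.10 mm

With m = dᵢ/dₒ and 1/f = 1/dₒ + 1/dᵢ, substituting dᵢ = m·dₒ gives 1/f = (1 + 1/m)/dₒ, hence dₒ = f·(1 + 1/m).
dₒ = 41.2 × (1 + 1/2.766) = 41.2 × 1.36153 ≈ 56.095 mm.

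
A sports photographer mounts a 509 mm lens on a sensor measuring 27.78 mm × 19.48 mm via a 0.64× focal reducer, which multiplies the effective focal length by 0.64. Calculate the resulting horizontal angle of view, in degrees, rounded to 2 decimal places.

Effective focal length f = 509 × 0.64 = 325.76 mm.
α = 2·arctan(27.78 / (2 × 325.76)) = 2·arctan(0.04264) ≈ 4.8831°.

4.88°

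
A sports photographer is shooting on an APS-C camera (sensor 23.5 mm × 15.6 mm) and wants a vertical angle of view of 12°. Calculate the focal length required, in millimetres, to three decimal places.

From α = 2·arctan(h/2f) we get f = h / (2·tan(α/2)).
With h = 15.6 mm and α/2 = 6°, tan(α/2) ≈ 0.10510, so f ≈ 15.6 / 0.21021 ≈ 74.2120 mm.

74.212 mm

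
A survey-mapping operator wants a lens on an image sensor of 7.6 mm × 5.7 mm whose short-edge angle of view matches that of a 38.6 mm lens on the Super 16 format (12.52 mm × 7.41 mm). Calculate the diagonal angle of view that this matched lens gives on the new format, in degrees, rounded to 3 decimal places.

18.178°

Equal short-edge AOV ⇒ f₂ = f₁ · 5.7/7.41 = 38.6 × 0.76923 ≈ 29.6923 mm.
Sensor diagonal = √(7.6² + 5.7²) = √90.2500 ≈ 9.5000 mm.
Diagonal AOV on the new format = 2·arctan(9.5000 / (2 × 29.6923)) = 2·arctan(0.15997) ≈ 18.1777°.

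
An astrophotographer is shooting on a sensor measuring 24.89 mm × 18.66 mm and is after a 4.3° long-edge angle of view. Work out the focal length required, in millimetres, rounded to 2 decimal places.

331.49 mm

From α = 2·arctan(w/2f) we get f = w / (2·tan(α/2)).
With w = 24.89 mm and α/2 = 2.15°, tan(α/2) ≈ 0.03754, so f ≈ 24.89 / 0.07508 ≈ 331.4936 mm.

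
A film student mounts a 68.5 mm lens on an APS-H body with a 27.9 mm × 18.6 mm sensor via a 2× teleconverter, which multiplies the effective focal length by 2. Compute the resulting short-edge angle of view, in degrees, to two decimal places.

Effective focal length f = 68.5 × 2 = 137 mm.
α = 2·arctan(18.6 / (2 × 137)) = 2·arctan(0.06788) ≈ 7.7669°.

7.77°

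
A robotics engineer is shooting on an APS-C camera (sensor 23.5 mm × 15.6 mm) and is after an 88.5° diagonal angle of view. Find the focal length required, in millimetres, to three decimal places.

14.477 mm

Sensor diagonal = √(23.5² + 15.6²) = √795.6100 ≈ 28.2066 mm.
From α = 2·arctan(d/2f) we get f = d / (2·tan(α/2)).
With d = 28.2066 mm and α/2 = 44.25°, tan(α/2) ≈ 0.97416, so f ≈ 28.2066 / 1.94831 ≈ 14.4774 mm.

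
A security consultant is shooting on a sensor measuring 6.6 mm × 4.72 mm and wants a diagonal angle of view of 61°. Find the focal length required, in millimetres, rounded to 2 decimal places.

6.89 mm

Sensor diagonal = √(6.6² + 4.72²) = √65.8384 ≈ 8.1141 mm.
From α = 2·arctan(d/2f) we get f = d / (2·tan(α/2)).
With d = 8.1141 mm and α/2 = 30.5°, tan(α/2) ≈ 0.58905, so f ≈ 8.1141 / 1.17809 ≈ 6.8875 mm.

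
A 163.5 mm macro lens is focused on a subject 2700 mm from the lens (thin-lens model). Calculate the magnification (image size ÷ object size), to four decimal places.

0.0645×

Thin lens: 1/f = 1/dₒ + 1/dᵢ → 1/dᵢ = 1/163.5 − 1/2700 = 0.0057458 mm⁻¹, so dᵢ ≈ 174.0390 mm.
Magnification m = dᵢ/dₒ = 174.0390/2700 ≈ 0.06446.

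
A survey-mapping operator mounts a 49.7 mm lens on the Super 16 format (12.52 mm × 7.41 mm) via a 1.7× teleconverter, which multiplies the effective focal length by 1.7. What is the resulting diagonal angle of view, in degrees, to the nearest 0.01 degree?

Effective focal length f = 49.7 × 1.7 = 84.49 mm.
Sensor diagonal = √(12.52² + 7.41²) = √211.6585 ≈ 14.5485 mm.
α = 2·arctan(14.548 / (2 × 84.49)) = 2·arctan(0.08610) ≈ 9.8416°.

9.84°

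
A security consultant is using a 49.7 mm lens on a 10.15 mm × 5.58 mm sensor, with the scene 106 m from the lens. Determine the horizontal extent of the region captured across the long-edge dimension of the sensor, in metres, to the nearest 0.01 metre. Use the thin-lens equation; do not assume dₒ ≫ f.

dₒ: 106 m = 106000 mm.
Similar triangles through the lens centre give W/dₒ = w/dᵢ; with 1/f = 1/dₒ + 1/dᵢ this gives W = w·(dₒ − f)/f.
W = 10.15 mm × (106000 − 49.7) / 49.7 = 10.15 × 2131.7968 ≈ 21637.737 mm = 21.6377 m.

21.64 m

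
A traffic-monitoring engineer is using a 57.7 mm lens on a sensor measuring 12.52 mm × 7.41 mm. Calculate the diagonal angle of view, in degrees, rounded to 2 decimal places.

14.37°

Sensor diagonal = √(12.52² + 7.41²) = √211.6585 ≈ 14.5485 mm.
Angle of view α = 2·arctan(d/2f) with d = 14.5485 mm and f = 57.7 mm.
d/2f = 0.12607; arctan(0.12607) ≈ 7.1854°, so α ≈ 14.3708°.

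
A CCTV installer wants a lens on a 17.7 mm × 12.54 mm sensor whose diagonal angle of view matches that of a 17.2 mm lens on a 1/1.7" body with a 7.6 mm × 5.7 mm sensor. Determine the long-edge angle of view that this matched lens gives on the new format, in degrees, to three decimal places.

Sensor diagonal = √(7.6² + 5.7²) = √90.2500 ≈ 9.5000 mm.
Sensor diagonal = √(17.7² + 12.54²) = √470.5416 ≈ 21.6920 mm.
Equal diagonal AOV ⇒ f₂ = f₁ · 21.6920/9.5000 = 17.2 × 2.28337 ≈ 39.2739 mm.
Long-edge AOV on the new format = 2·arctan(17.7 / (2 × 39.2739)) = 2·arctan(0.22534) ≈ 25.3979°.

25.398°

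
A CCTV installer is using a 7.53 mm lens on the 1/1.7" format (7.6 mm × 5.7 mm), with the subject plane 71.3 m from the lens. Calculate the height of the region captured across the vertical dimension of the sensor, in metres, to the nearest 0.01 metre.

dₒ: 71.3 m = 71300 mm.
Similar triangles through the lens centre give W/dₒ = h/dᵢ; with 1/f = 1/dₒ + 1/dᵢ this gives W = h·(dₒ − f)/f.
W = 5.7 mm × (71300 − 7.53) / 7.53 = 5.7 × 9467.7915 ≈ 53966.412 mm = 53.9664 m.

53.97 m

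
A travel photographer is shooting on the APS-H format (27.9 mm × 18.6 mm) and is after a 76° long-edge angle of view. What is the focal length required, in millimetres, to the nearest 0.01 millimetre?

17.86 mm

From α = 2·arctan(w/2f) we get f = w / (2·tan(α/2)).
With w = 27.9 mm and α/2 = 38°, tan(α/2) ≈ 0.78129, so f ≈ 27.9 / 1.56257 ≈ 17.8552 mm.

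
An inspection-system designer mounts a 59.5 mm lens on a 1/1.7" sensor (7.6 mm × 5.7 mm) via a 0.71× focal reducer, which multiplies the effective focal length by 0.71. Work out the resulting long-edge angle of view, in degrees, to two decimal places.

10.28°

Effective focal length f = 59.5 × 0.71 = 42.245 mm.
α = 2·arctan(7.6 / (2 × 42.245)) = 2·arctan(0.08995) ≈ 10.2800°.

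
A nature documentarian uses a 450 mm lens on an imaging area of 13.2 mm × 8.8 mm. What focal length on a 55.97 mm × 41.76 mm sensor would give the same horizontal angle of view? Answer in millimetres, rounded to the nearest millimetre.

Equal angle of view means equal width/f ratio, so f₂ = f₁ · (width₂/width₁) = 450 × 55.97/13.2.
f₂ = 450 × 4.24015 ≈ 1908.068 mm.

1908 mm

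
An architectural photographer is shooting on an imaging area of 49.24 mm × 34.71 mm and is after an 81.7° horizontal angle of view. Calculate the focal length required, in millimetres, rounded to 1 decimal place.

28.5 mm

From α = 2·arctan(w/2f) we get f = w / (2·tan(α/2)).
With w = 49.24 mm and α/2 = 40.85°, tan(α/2) ≈ 0.86470, so f ≈ 49.24 / 1.72940 ≈ 28.4723 mm.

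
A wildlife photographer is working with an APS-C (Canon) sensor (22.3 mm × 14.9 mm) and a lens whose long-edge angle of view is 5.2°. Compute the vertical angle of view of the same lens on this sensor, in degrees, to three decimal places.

From the long-edge AOV: f = 22.3 / (2·tan(2.6°)) = 22.3 / 0.09082 ≈ 245.5421 mm.
Vertical AOV = 2·arctan(14.9 / (2 × 245.5421)) = 2·arctan(0.03034) ≈ 3.4758°.

3.476°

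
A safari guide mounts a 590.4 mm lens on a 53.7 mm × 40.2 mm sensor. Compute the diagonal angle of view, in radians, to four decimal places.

0.1135 rad

Sensor diagonal = √(53.7² + 40.2²) = √4499.7300 ≈ 67.0800 mm.
Angle of view α = 2·arctan(d/2f) with d = 67.0800 mm and f = 590.4 mm.
d/2f = 0.05681; arctan(0.05681) ≈ 0.0567 rad, so α ≈ 0.1135 rad.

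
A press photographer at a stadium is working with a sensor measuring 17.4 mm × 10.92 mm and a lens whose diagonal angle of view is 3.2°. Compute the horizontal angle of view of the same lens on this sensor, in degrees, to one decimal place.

Sensor diagonal = √(17.4² + 10.92²) = √422.0064 ≈ 20.5428 mm.
From the diagonal AOV: f = 20.5428 / (2·tan(1.6°)) = 20.5428 / 0.05587 ≈ 367.7217 mm.
Horizontal AOV = 2·arctan(17.4 / (2 × 367.7217)) = 2·arctan(0.02366) ≈ 2.7106°.

2.7°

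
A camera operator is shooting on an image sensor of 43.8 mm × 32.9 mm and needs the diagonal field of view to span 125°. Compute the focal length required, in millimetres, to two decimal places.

Sensor diagonal = √(43.8² + 32.9²) = √3000.8500 ≈ 54.7800 mm.
From α = 2·arctan(d/2f) we get f = d / (2·tan(α/2)).
With d = 54.7800 mm and α/2 = 62.5°, tan(α/2) ≈ 1.92098, so f ≈ 54.7800 / 3.84196 ≈ 14.2583 mm.

14.26 mm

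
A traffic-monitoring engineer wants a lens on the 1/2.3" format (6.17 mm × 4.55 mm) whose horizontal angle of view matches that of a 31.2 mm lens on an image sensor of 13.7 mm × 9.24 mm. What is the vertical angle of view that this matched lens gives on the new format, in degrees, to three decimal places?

18.393°

Equal horizontal AOV ⇒ f₂ = f₁ · 6.17/13.7 = 31.2 × 0.45036 ≈ 14.0514 mm.
Vertical AOV on the new format = 2·arctan(4.55 / (2 × 14.0514)) = 2·arctan(0.16191) ≈ 18.3934°.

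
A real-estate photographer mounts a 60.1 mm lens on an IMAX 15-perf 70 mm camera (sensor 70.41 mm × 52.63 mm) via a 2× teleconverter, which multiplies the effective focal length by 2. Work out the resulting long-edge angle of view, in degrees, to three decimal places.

Effective focal length f = 60.1 × 2 = 120.2 mm.
α = 2·arctan(70.41 / (2 × 120.2)) = 2·arctan(0.29289) ≈ 32.6492°.

32.649°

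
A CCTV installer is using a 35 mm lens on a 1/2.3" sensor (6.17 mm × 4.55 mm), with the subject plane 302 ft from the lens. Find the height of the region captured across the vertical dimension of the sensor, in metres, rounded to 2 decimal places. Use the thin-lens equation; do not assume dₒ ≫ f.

dₒ: 302 ft × 304.8 mm/ft = 92049.60 mm.
Similar triangles through the lens centre give W/dₒ = h/dᵢ; with 1/f = 1/dₒ + 1/dᵢ this gives W = h·(dₒ − f)/f.
W = 4.55 mm × (92049.6 − 35) / 35 = 4.55 × 2628.9885 ≈ 11961.898 mm = 11.9619 m.

11.96 m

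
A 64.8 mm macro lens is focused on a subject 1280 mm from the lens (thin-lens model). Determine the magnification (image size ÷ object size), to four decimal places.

0.0533×

Thin lens: 1/f = 1/dₒ + 1/dᵢ → 1/dᵢ = 1/64.8 − 1/1280 = 0.0146508 mm⁻¹, so dᵢ ≈ 68.2554 mm.
Magnification m = dᵢ/dₒ = 68.2554/1280 ≈ 0.05332.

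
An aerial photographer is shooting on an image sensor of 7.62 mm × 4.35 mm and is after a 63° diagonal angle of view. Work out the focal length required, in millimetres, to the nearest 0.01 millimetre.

Sensor diagonal = √(7.62² + 4.35²) = √76.9869 ≈ 8.7742 mm.
From α = 2·arctan(d/2f) we get f = d / (2·tan(α/2)).
With d = 8.7742 mm and α/2 = 31.5°, tan(α/2) ≈ 0.61280, so f ≈ 8.7742 / 1.22560 ≈ 7.1591 mm.

7.16 mm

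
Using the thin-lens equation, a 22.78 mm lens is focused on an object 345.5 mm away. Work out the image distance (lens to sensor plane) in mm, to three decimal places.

24.388 mm

1/dᵢ = 1/f − 1/dₒ = 1/22.78 − 1/345.5 = 0.0410038 mm⁻¹.
dᵢ = 1/0.0410038 ≈ 24.3880 mm.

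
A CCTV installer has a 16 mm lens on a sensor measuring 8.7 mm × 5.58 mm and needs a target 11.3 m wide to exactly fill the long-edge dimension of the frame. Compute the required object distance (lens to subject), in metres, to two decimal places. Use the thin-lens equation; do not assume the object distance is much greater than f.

20.80 m

W: 11.3 m = 11300 mm.
Magnification m = w/W = dᵢ/dₒ; combined with 1/f = 1/dₒ + 1/dᵢ this gives dₒ = f·(1 + W/w).
dₒ = 16 mm × (1 + 11300/8.7) = 16 × 1299.8506 ≈ 20797.609 mm = 20.7976 m.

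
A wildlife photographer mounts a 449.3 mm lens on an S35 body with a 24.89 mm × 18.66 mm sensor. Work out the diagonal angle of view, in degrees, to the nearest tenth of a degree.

Sensor diagonal = √(24.89² + 18.66²) = √967.7077 ≈ 31.1080 mm.
Angle of view α = 2·arctan(d/2f) with d = 31.1080 mm and f = 449.3 mm.
d/2f = 0.03462; arctan(0.03462) ≈ 1.9827°, so α ≈ 3.9654°.

4.0°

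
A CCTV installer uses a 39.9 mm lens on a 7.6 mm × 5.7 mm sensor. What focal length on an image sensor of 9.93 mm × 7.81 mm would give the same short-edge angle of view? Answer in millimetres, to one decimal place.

54.7 mm

Equal angle of view means equal height/f ratio, so f₂ = f₁ · (height₂/height₁) = 39.9 × 7.81/5.7.
f₂ = 39.9 × 1.37018 ≈ 54.670 mm.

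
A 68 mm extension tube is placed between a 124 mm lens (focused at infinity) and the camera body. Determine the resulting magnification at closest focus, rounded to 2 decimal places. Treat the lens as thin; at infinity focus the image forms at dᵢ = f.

0.55×

The tube moves the image plane from f to f + e, so dᵢ = 124 + 68 = 192 mm. Focus is achieved when 1/f = 1/dₒ + 1/dᵢ, giving dₒ = 1/(1/f − 1/(f+e)).
Magnification m = dᵢ/dₒ = (f+e)·(1/f − 1/(f+e)) = e/f = 68/124 ≈ 0.5484.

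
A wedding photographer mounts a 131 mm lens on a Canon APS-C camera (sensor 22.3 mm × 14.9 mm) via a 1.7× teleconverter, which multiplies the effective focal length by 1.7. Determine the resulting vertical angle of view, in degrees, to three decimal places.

3.832°

Effective focal length f = 131 × 1.7 = 222.7 mm.
α = 2·arctan(14.9 / (2 × 222.7)) = 2·arctan(0.03345) ≈ 3.8320°.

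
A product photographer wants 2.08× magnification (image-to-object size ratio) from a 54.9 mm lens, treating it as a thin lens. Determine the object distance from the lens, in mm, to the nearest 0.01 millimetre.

81.29 mm

With m = dᵢ/dₒ and 1/f = 1/dₒ + 1/dᵢ, substituting dᵢ = m·dₒ gives 1/f = (1 + 1/m)/dₒ, hence dₒ = f·(1 + 1/m).
dₒ = 54.9 × (1 + 1/2.08) = 54.9 × 1.48077 ≈ 81.294 mm.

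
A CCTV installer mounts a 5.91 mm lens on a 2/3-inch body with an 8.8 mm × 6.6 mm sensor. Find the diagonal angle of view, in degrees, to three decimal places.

Sensor diagonal = √(8.8² + 6.6²) = √121.0000 ≈ 11.0000 mm.
Angle of view α = 2·arctan(d/2f) with d = 11.0000 mm and f = 5.91 mm.
d/2f = 0.93063; arctan(0.93063) ≈ 42.9421°, so α ≈ 85.8841°.

85.884°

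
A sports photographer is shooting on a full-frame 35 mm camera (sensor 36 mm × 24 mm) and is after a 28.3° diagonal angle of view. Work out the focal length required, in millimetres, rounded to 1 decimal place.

85.8 mm

Sensor diagonal = √(36² + 24²) = √1872.0000 ≈ 43.2666 mm.
From α = 2·arctan(d/2f) we get f = d / (2·tan(α/2)).
With d = 43.2666 mm and α/2 = 14.15°, tan(α/2) ≈ 0.25211, so f ≈ 43.2666 / 0.50422 ≈ 85.8088 mm.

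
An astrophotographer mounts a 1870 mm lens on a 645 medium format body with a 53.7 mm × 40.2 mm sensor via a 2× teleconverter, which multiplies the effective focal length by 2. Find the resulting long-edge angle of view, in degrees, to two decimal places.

Effective focal length f = 1870 × 2 = 3740 mm.
α = 2·arctan(53.7 / (2 × 3740)) = 2·arctan(0.00718) ≈ 0.8227°.

0.82°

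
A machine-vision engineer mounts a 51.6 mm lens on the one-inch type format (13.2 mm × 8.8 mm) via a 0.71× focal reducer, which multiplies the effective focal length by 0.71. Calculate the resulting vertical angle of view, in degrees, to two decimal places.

13.70°

Effective focal length f = 51.6 × 0.71 = 36.636 mm.
α = 2·arctan(8.8 / (2 × 36.636)) = 2·arctan(0.12010) ≈ 13.6969°.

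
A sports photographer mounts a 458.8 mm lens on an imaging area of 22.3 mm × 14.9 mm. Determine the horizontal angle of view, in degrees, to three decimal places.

2.784°

Angle of view α = 2·arctan(w/2f) with w = 22.3 mm and f = 458.8 mm.
w/2f = 0.02430; arctan(0.02430) ≈ 1.3922°, so α ≈ 2.7843°.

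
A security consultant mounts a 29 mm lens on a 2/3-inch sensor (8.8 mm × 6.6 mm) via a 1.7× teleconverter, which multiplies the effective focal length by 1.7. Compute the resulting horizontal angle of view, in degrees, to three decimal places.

10.200°

Effective focal length f = 29 × 1.7 = 49.3 mm.
α = 2·arctan(8.8 / (2 × 49.3)) = 2·arctan(0.08925) ≈ 10.2002°.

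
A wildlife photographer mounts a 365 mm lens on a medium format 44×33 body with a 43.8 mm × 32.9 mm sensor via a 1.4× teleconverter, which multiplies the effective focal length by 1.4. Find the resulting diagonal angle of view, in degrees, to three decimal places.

6.136°

Effective focal length f = 365 × 1.4 = 511 mm.
Sensor diagonal = √(43.8² + 32.9²) = √3000.8500 ≈ 54.7800 mm.
α = 2·arctan(54.780 / (2 × 511)) = 2·arctan(0.05360) ≈ 6.1363°.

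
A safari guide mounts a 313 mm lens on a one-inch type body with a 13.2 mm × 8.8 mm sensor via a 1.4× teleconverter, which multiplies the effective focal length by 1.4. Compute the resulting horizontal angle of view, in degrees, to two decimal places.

1.73°

Effective focal length f = 313 × 1.4 = 438.2 mm.
α = 2·arctan(13.2 / (2 × 438.2)) = 2·arctan(0.01506) ≈ 1.7258°.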